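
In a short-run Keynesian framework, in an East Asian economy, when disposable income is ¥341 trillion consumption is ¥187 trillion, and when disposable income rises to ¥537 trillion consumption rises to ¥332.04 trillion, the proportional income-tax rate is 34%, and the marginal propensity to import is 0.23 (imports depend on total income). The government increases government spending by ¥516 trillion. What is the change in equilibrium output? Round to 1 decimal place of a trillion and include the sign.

+¥695.8 trillion

MPC = ΔC/ΔYd = (332.04 − 187)/(537 − 341) = 145.04/196 = 0.74.
Spending multiplier = 1/(1 − c(1−t) + m) = 1/(1 − 0.74×0.66 + 0.23) = 1/0.7416 ≈ 1.348.
ΔY = k × ΔG = (+¥516 trillion) / 0.7416 ≈ +¥695.8 trillion.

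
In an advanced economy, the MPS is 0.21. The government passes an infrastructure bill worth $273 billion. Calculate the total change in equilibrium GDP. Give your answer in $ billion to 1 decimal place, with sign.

MPC = 1 − MPS = 1 − 0.21 = 0.79.
Government-spending multiplier = 1/(1 − MPC) = 1/(1 − 0.79) = 1/0.21 ≈ 4.762.
ΔY = k × ΔG = (+$273 billion) / 0.21 = +$1,300 billion.

+$1,300.0 billion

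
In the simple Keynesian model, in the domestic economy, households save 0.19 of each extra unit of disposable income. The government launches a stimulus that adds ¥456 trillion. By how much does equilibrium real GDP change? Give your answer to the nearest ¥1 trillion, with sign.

MPC = 1 − MPS = 1 − 0.19 = 0.81.
Government-spending multiplier = 1/(1 − MPC) = 1/(1 − 0.81) = 1/0.19 ≈ 5.263.
ΔY = k × ΔG = (+¥456 trillion) / 0.19 = +¥2,400 trillion.

+¥2,400 trillion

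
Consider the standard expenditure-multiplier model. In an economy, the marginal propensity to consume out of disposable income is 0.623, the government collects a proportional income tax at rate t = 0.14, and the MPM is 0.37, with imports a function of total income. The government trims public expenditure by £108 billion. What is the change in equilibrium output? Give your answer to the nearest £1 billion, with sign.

Expenditure multiplier = 1/(1 − c(1−t) + m) = 1/(1 − 0.623×0.86 + 0.37) = 1/0.83422 ≈ 1.199.
ΔY = k × ΔG = (−£108 billion) / 0.83422 ≈ −£129 billion.

−£129 billion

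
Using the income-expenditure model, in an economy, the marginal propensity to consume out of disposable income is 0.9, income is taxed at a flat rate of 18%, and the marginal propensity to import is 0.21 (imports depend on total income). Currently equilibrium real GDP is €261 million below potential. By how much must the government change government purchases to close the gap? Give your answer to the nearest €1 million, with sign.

+€123 million

Spending multiplier = 1/(1 − c(1−t) + m) = 1/(1 − 0.9×0.82 + 0.21) = 1/0.472 ≈ 2.119.
Need ΔY = +€261 million, so ΔG = ΔY/k = (+€261 million) × 0.472 ≈ +€123 million.
The government should increase government purchases by €123 million.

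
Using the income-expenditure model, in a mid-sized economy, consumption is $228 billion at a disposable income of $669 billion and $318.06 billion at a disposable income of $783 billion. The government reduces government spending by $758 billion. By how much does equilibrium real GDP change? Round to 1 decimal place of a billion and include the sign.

−$3,609.5 billion

MPC = ΔC/ΔYd = (318.06 − 228)/(783 − 669) = 90.06/114 = 0.79.
Spending multiplier = 1/(1 − MPC) = 1/(1 − 0.79) = 1/0.21 ≈ 4.762.
ΔY = k × ΔG = (−$758 billion) / 0.21 ≈ −$3,609.5 billion.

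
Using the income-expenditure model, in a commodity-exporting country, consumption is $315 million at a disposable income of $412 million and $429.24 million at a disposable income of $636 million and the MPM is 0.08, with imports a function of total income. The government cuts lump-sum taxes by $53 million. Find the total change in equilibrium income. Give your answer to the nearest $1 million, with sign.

MPC = ΔC/ΔYd = (429.24 − 315)/(636 − 412) = 114.24/224 = 0.51.
A lump-sum tax change of −$53 million shifts disposable income by +$53 million; first-round consumption changes by −c × ΔT = −0.51 × (−$53 million) = +$27.03 million.
Expenditure multiplier = 1/(1 − c + m) = 1/(1 − 0.51 + 0.08) = 1/0.57 ≈ 1.754.
The tax multiplier is −c × k ≈ −0.895, so ΔY = k × (−c·ΔT) = (+$27.03 million) / 0.57 ≈ +$47 million.

+$47 million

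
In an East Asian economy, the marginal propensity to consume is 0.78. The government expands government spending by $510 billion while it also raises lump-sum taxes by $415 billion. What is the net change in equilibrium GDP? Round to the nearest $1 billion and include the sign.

Expenditure multiplier = 1/(1 − MPC) = 1/(1 − 0.78) = 1/0.22 ≈ 4.545.
ΔG contributes k·ΔG = (+$510 billion) / 0.22 ≈ +$2,318.2 billion.
ΔT of +$415 billion changes first-round spending by −c·ΔT = −$323.7 billion, contributing k·(−c·ΔT) = (−$323.7 billion) / 0.22 ≈ −$1,471.4 billion.
Net ΔY = k(ΔG − c·ΔT) = (+$186.3 billion) / 0.22 ≈ +$847 billion.

+$847 billion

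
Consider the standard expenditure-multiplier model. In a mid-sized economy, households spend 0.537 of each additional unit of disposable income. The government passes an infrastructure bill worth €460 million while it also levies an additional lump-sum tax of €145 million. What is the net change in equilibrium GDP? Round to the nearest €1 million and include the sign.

+€825 million

Expenditure multiplier = 1/(1 − MPC) = 1/(1 − 0.537) = 1/0.463 ≈ 2.16.
ΔG contributes k·ΔG = (+€460 million) / 0.463 ≈ +€993.5 million.
ΔT of +€145 million changes first-round spending by −c·ΔT = −€77.865 million, contributing k·(−c·ΔT) = (−€77.865 million) / 0.463 ≈ −€168.2 million.
Net ΔY = k(ΔG − c·ΔT) = (+€382.135 million) / 0.463 ≈ +€825 million.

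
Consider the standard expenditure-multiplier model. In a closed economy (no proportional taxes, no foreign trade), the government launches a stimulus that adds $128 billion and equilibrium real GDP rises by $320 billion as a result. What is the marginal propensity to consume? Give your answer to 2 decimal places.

Implied spending multiplier k = ΔY/ΔG = 320/128 = 2.5.
Since k = 1/(1 − MPC), MPC = 1 − 1/k = 1 − ΔG/ΔY = 1 − 128/320 = 0.60.

0.60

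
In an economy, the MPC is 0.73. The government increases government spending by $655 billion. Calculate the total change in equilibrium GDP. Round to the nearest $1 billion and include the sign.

+$2,426 billion

Spending multiplier = 1/(1 − MPC) = 1/(1 − 0.73) = 1/0.27 ≈ 3.704.
ΔY = k × ΔG = (+$655 billion) / 0.27 ≈ +$2,426 billion.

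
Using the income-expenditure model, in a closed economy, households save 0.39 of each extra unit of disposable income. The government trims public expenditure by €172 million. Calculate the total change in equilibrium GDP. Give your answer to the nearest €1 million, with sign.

−€441 million

MPC = 1 − MPS = 1 − 0.39 = 0.61.
Spending multiplier = 1/(1 − MPC) = 1/(1 − 0.61) = 1/0.39 ≈ 2.564.
ΔY = k × ΔG = (−€172 million) / 0.39 ≈ −€441 million.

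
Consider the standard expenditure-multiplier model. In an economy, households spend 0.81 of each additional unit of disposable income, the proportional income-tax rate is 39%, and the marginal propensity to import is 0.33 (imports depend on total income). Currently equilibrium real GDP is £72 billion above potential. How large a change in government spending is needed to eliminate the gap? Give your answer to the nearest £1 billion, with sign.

−£60 billion

Spending multiplier = 1/(1 − c(1−t) + m) = 1/(1 − 0.81×0.61 + 0.33) = 1/0.8359 ≈ 1.196.
Need ΔY = −£72 billion, so ΔG = ΔY/k = (−£72 billion) × 0.8359 ≈ −£60 billion.
The government should cut government spending by £60 billion.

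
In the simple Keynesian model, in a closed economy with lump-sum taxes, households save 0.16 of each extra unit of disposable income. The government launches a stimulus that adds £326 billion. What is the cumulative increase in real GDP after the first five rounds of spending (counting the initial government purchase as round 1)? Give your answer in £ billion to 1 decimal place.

MPC = 1 − MPS = 1 − 0.16 = 0.84.
Round 1 adds ΔG = £326 billion; each later round is MPC = 0.84 times the previous.
After 5 rounds: 326 + 273.84 + 230.0256 + 193.221504 + 162.30606336 = ΔG·(1 − c^5)/(1 − c) = 326 × (1 − 0.4182119424)/0.16 ≈ £1,185.4 billion.

£1,185.4 billion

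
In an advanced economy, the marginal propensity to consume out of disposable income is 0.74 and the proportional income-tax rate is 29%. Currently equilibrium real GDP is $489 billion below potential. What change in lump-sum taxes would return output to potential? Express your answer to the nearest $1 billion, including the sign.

−$314 billion

Spending multiplier = 1/(1 − c(1−t)) = 1/(1 − 0.74×0.71) = 1/0.4746 ≈ 2.107.
Tax multiplier = −c·k = −0.74/0.4746 ≈ −1.559. Need ΔY = +$489 billion, so ΔT = ΔY/(−c·k) = −(+$489 billion) × 0.4746 / 0.74 ≈ −$314 billion.
The government should cut lump-sum taxes by $314 billion.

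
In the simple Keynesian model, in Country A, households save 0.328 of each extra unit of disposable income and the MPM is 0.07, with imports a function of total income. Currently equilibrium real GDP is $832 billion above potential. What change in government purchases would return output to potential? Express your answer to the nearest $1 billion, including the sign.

−$331 billion

MPC = 1 − MPS = 1 − 0.328 = 0.672.
Spending multiplier = 1/(1 − c + m) = 1/(1 − 0.672 + 0.07) = 1/0.398 ≈ 2.513.
Need ΔY = −$832 billion, so ΔG = ΔY/k = (−$832 billion) × 0.398 ≈ −$331 billion.
The government should cut government purchases by $331 billion.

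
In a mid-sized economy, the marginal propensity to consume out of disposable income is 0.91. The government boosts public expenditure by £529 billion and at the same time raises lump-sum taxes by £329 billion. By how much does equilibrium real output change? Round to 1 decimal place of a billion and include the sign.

Expenditure multiplier = 1/(1 − MPC) = 1/(1 − 0.91) = 1/0.09 ≈ 11.111.
ΔG contributes k·ΔG = (+£529 billion) / 0.09 ≈ +£5,877.8 billion.
ΔT of +£329 billion changes first-round spending by −c·ΔT = −£299.39 billion, contributing k·(−c·ΔT) = (−£299.39 billion) / 0.09 ≈ −£3,326.6 billion.
Net ΔY = k(ΔG − c·ΔT) = (+£229.61 billion) / 0.09 ≈ +£2,551.2 billion.

+£2,551.2 billion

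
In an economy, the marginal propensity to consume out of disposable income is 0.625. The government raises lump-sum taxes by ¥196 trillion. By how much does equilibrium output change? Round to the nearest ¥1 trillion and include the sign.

A lump-sum tax change of +¥196 trillion shifts disposable income by −¥196 trillion; first-round consumption changes by −c × ΔT = −0.625 × (+¥196 trillion) = −¥122.5 trillion.
Expenditure multiplier = 1/(1 − MPC) = 1/(1 − 0.625) = 1/0.375 ≈ 2.667.
The tax multiplier is −c × k ≈ −1.667, so ΔY = k × (−c·ΔT) = (−¥122.5 trillion) / 0.375 ≈ −¥327 trillion.

−¥327 trillion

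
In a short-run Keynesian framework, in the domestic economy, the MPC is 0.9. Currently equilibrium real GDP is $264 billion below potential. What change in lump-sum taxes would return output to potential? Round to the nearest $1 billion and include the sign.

Spending multiplier = 1/(1 − MPC) = 1/(1 − 0.9) = 1/0.1 = 10.
Tax multiplier = −c·k = −0.9/0.1 = −9. Need ΔY = +$264 billion, so ΔT = ΔY/(−c·k) = −(+$264 billion) × 0.1 / 0.9 ≈ −$29 billion.
The government should cut lump-sum taxes by $29 billion.

−$29 billion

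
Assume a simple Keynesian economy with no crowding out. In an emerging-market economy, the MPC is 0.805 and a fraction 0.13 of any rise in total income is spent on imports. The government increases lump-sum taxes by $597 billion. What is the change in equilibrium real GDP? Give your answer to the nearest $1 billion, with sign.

A lump-sum tax change of +$597 billion shifts disposable income by −$597 billion; first-round consumption changes by −c × ΔT = −0.805 × (+$597 billion) = −$480.585 billion.
Expenditure multiplier = 1/(1 − c + m) = 1/(1 − 0.805 + 0.13) = 1/0.325 ≈ 3.077.
The tax multiplier is −c × k ≈ −2.477, so ΔY = k × (−c·ΔT) = (−$480.585 billion) / 0.325 ≈ −$1,479 billion.

−$1,479 billion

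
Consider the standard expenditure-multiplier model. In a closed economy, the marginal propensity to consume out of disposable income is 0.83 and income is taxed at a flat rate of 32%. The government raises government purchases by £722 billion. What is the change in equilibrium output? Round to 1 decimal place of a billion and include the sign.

+£1,657.5 billion

Expenditure multiplier = 1/(1 − c(1−t)) = 1/(1 − 0.83×0.68) = 1/0.4356 ≈ 2.296.
ΔY = k × ΔG = (+£722 billion) / 0.4356 ≈ +£1,657.5 billion.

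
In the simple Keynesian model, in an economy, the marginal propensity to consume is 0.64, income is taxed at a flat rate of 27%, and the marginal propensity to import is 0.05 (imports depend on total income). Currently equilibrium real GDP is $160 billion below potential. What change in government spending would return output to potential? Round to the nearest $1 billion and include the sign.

Spending multiplier = 1/(1 − c(1−t) + m) = 1/(1 − 0.64×0.73 + 0.05) = 1/0.5828 ≈ 1.716.
Need ΔY = +$160 billion, so ΔG = ΔY/k = (+$160 billion) × 0.5828 ≈ +$93 billion.
The government should increase government spending by $93 billion.

+$93 billion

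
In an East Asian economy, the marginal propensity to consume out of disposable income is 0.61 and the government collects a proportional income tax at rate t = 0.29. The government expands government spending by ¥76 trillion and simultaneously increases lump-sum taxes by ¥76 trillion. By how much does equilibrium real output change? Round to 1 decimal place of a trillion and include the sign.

+¥52.3 trillion

Expenditure multiplier = 1/(1 − c(1−t)) = 1/(1 − 0.61×0.71) = 1/0.5669 ≈ 1.764.
ΔG contributes k·ΔG = (+¥76 trillion) / 0.5669 ≈ +¥134.1 trillion.
ΔT of +¥76 trillion changes first-round spending by −c·ΔT = −¥46.36 trillion, contributing k·(−c·ΔT) = (−¥46.36 trillion) / 0.5669 ≈ −¥81.8 trillion.
Net ΔY = k(ΔG − c·ΔT) = (+¥29.64 trillion) / 0.5669 ≈ +¥52.3 trillion.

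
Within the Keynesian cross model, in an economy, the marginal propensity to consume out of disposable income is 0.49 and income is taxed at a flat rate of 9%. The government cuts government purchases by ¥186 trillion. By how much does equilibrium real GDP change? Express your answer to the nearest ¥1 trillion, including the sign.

−¥336 trillion

Spending multiplier = 1/(1 − c(1−t)) = 1/(1 − 0.49×0.91) = 1/0.5541 ≈ 1.805.
ΔY = k × ΔG = (−¥186 trillion) / 0.5541 ≈ −¥336 trillion.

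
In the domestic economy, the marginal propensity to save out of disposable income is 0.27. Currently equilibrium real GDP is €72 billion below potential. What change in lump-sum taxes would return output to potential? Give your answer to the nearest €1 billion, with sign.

MPC = 1 − MPS = 1 − 0.27 = 0.73.
Spending multiplier = 1/(1 − MPC) = 1/(1 − 0.73) = 1/0.27 ≈ 3.704.
Tax multiplier = −c·k = −0.73/0.27 ≈ −2.704. Need ΔY = +€72 billion, so ΔT = ΔY/(−c·k) = −(+€72 billion) × 0.27 / 0.73 ≈ −€27 billion.
The government should cut lump-sum taxes by €27 billion.

−€27 billion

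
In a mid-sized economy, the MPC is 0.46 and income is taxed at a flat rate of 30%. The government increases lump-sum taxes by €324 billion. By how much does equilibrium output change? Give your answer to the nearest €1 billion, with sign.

−€220 billion

A lump-sum tax change of +€324 billion shifts disposable income by −€324 billion; first-round consumption changes by −c × ΔT = −0.46 × (+€324 billion) = −€149.04 billion.
Expenditure multiplier = 1/(1 − c(1−t)) = 1/(1 − 0.46×0.7) = 1/0.678 ≈ 1.475.
The tax multiplier is −c × k ≈ −0.678, so ΔY = k × (−c·ΔT) = (−€149.04 billion) / 0.678 ≈ −€220 billion.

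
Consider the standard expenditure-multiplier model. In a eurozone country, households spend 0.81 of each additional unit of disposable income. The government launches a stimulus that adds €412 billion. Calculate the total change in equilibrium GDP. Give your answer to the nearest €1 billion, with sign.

+€2,168 billion

Government-spending multiplier = 1/(1 − MPC) = 1/(1 − 0.81) = 1/0.19 ≈ 5.263.
ΔY = k × ΔG = (+€412 billion) / 0.19 ≈ +€2,168 billion.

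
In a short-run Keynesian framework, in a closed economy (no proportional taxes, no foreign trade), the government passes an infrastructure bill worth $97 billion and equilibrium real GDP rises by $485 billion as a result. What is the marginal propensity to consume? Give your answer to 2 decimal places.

0.80

Implied spending multiplier k = ΔY/ΔG = 485/97 = 5.
Since k = 1/(1 − MPC), MPC = 1 − 1/k = 1 − ΔG/ΔY = 1 − 97/485 = 0.80.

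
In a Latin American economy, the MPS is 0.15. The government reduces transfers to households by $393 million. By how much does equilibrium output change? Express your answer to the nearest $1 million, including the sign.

MPC = 1 − MPS = 1 − 0.15 = 0.85.
The transfer change shifts disposable income by −$393 million, so first-round consumption changes by c·ΔTR = 0.85 × (−$393 million) = −$334.05 million.
Expenditure multiplier = 1/(1 − MPC) = 1/(1 − 0.85) = 1/0.15 ≈ 6.667.
The transfer multiplier is c × k ≈ 5.667, so ΔY = k × (c·ΔTR) = (−$334.05 million) / 0.15 = −$2,227 million.

−$2,227 million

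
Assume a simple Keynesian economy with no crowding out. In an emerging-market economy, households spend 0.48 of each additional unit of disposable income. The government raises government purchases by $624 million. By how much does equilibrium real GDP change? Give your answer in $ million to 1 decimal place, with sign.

Expenditure multiplier = 1/(1 − MPC) = 1/(1 − 0.48) = 1/0.52 ≈ 1.923.
ΔY = k × ΔG = (+$624 million) / 0.52 = +$1,200 million.

+$1,200.0 million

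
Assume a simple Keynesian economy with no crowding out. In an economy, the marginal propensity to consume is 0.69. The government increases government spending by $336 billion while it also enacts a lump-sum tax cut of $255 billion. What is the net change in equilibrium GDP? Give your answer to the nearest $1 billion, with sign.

+$1,651 billion

Expenditure multiplier = 1/(1 − MPC) = 1/(1 − 0.69) = 1/0.31 ≈ 3.226.
ΔG contributes k·ΔG = (+$336 billion) / 0.31 ≈ +$1,083.9 billion.
ΔT of −$255 billion changes first-round spending by −c·ΔT = +$175.95 billion, contributing k·(−c·ΔT) = (+$175.95 billion) / 0.31 ≈ +$567.6 billion.
Net ΔY = k(ΔG − c·ΔT) = (+$511.95 billion) / 0.31 ≈ +$1,651 billion.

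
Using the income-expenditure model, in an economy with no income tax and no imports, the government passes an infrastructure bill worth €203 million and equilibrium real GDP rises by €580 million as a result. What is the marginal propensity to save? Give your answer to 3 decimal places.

0.350

Implied spending multiplier k = ΔY/ΔG = 580/203 ≈ 2.8571.
Since k = 1/(1 − MPC), MPC = 1 − 1/k = 1 − ΔG/ΔY = 1 − 203/580 = 0.650.
MPS = 1 − MPC = 0.350.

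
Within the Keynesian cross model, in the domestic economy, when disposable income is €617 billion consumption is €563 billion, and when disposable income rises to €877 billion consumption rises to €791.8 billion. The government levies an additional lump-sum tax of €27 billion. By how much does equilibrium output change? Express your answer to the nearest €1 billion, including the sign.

−€198 billion

MPC = ΔC/ΔYd = (791.8 − 563)/(877 − 617) = 228.8/260 = 0.88.
A lump-sum tax change of +€27 billion shifts disposable income by −€27 billion; first-round consumption changes by −c × ΔT = −0.88 × (+€27 billion) = −€23.76 billion.
Expenditure multiplier = 1/(1 − MPC) = 1/(1 − 0.88) = 1/0.12 ≈ 8.333.
The tax multiplier is −c × k ≈ −7.333, so ΔY = k × (−c·ΔT) = (−€23.76 billion) / 0.12 = −€198 billion.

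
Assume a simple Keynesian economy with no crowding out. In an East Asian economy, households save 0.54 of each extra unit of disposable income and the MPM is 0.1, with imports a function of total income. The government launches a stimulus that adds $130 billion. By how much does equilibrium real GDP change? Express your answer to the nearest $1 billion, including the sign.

+$203 billion

MPC = 1 − MPS = 1 − 0.54 = 0.46.
Expenditure multiplier = 1/(1 − c + m) = 1/(1 − 0.46 + 0.1) = 1/0.64 ≈ 1.563.
ΔY = k × ΔG = (+$130 billion) / 0.64 ≈ +$203 billion.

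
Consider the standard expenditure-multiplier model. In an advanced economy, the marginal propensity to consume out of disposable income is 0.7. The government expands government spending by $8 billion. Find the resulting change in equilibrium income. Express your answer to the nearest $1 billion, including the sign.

+$27 billion

Spending multiplier = 1/(1 − MPC) = 1/(1 − 0.7) = 1/0.3 ≈ 3.333.
ΔY = k × ΔG = (+$8 billion) / 0.3 ≈ +$27 billion.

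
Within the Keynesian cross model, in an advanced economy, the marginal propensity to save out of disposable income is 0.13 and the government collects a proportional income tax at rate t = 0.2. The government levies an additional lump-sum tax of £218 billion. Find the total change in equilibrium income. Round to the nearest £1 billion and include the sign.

MPC = 1 − MPS = 1 − 0.13 = 0.87.
A lump-sum tax change of +£218 billion shifts disposable income by −£218 billion; first-round consumption changes by −c × ΔT = −0.87 × (+£218 billion) = −£189.66 billion.
Expenditure multiplier = 1/(1 − c(1−t)) = 1/(1 − 0.87×0.8) = 1/0.304 ≈ 3.289.
The tax multiplier is −c × k ≈ −2.862, so ΔY = k × (−c·ΔT) = (−£189.66 billion) / 0.304 ≈ −£624 billion.

−£624 billion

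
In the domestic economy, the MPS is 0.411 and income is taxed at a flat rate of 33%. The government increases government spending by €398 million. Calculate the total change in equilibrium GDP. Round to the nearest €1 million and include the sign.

+€657 million

MPC = 1 − MPS = 1 − 0.411 = 0.589.
Expenditure multiplier = 1/(1 − c(1−t)) = 1/(1 − 0.589×0.67) = 1/0.60537 ≈ 1.652.
ΔY = k × ΔG = (+€398 million) / 0.60537 ≈ +€657 million.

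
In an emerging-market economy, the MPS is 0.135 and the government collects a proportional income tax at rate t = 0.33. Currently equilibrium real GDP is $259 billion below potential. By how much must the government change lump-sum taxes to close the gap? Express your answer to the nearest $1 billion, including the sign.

−$126 billion

MPC = 1 − MPS = 1 − 0.135 = 0.865.
Spending multiplier = 1/(1 − c(1−t)) = 1/(1 − 0.865×0.67) = 1/0.42045 ≈ 2.378.
Tax multiplier = −c·k = −0.865/0.42045 ≈ −2.057. Need ΔY = +$259 billion, so ΔT = ΔY/(−c·k) = −(+$259 billion) × 0.42045 / 0.865 ≈ −$126 billion.
The government should cut lump-sum taxes by $126 billion.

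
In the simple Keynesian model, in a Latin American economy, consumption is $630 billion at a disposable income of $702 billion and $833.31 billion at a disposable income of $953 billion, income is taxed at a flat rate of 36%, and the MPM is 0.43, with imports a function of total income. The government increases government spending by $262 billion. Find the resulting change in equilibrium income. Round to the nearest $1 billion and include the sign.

+$287 billion

MPC = ΔC/ΔYd = (833.31 − 630)/(953 − 702) = 203.31/251 = 0.81.
Spending multiplier = 1/(1 − c(1−t) + m) = 1/(1 − 0.81×0.64 + 0.43) = 1/0.9116 ≈ 1.097.
ΔY = k × ΔG = (+$262 billion) / 0.9116 ≈ +$287 billion.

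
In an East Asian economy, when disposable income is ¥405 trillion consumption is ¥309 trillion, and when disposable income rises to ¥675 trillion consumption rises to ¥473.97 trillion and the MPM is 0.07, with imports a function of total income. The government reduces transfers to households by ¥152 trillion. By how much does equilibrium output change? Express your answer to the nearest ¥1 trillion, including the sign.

MPC = ΔC/ΔYd = (473.97 − 309)/(675 − 405) = 164.97/270 = 0.611.
The transfer change shifts disposable income by −¥152 trillion, so first-round consumption changes by c·ΔTR = 0.611 × (−¥152 trillion) = −¥92.872 trillion.
Expenditure multiplier = 1/(1 − c + m) = 1/(1 − 0.611 + 0.07) = 1/0.459 ≈ 2.179.
The transfer multiplier is c × k ≈ 1.331, so ΔY = k × (c·ΔTR) = (−¥92.872 trillion) / 0.459 ≈ −¥202 trillion.

−¥202 trillion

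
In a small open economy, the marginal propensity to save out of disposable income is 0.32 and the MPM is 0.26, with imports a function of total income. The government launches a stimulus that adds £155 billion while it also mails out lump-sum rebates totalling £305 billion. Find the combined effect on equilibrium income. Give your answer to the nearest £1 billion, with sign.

MPC = 1 − MPS = 1 − 0.32 = 0.68.
Expenditure multiplier = 1/(1 − c + m) = 1/(1 − 0.68 + 0.26) = 1/0.58 ≈ 1.724.
ΔG contributes k·ΔG = (+£155 billion) / 0.58 ≈ +£267.2 billion.
ΔT of −£305 billion changes first-round spending by −c·ΔT = +£207.4 billion, contributing k·(−c·ΔT) = (+£207.4 billion) / 0.58 ≈ +£357.6 billion.
Net ΔY = k(ΔG − c·ΔT) = (+£362.4 billion) / 0.58 ≈ +£625 billion.

+£625 billion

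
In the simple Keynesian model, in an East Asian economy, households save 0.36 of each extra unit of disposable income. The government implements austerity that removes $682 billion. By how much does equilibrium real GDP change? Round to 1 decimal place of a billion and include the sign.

−$1,894.4 billion

MPC = 1 − MPS = 1 − 0.36 = 0.64.
Expenditure multiplier = 1/(1 − MPC) = 1/(1 − 0.64) = 1/0.36 ≈ 2.778.
ΔY = k × ΔG = (−$682 billion) / 0.36 ≈ −$1,894.4 billion.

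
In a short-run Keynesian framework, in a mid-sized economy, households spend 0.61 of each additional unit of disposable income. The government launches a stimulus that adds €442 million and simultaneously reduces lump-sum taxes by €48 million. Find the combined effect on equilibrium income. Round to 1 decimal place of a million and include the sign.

+€1,208.4 million

Expenditure multiplier = 1/(1 − MPC) = 1/(1 − 0.61) = 1/0.39 ≈ 2.564.
ΔG contributes k·ΔG = (+€442 million) / 0.39 ≈ +€1,133.3 million.
ΔT of −€48 million changes first-round spending by −c·ΔT = +€29.28 million, contributing k·(−c·ΔT) = (+€29.28 million) / 0.39 ≈ +€75.1 million.
Net ΔY = k(ΔG − c·ΔT) = (+€471.28 million) / 0.39 ≈ +€1,208.4 million.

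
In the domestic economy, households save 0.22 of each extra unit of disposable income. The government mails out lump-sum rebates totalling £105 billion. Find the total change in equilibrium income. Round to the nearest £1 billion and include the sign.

+£372 billion

MPC = 1 − MPS = 1 − 0.22 = 0.78.
A lump-sum tax change of −£105 billion shifts disposable income by +£105 billion; first-round consumption changes by −c × ΔT = −0.78 × (−£105 billion) = +£81.9 billion.
Expenditure multiplier = 1/(1 − MPC) = 1/(1 − 0.78) = 1/0.22 ≈ 4.545.
The tax multiplier is −c × k ≈ −3.545, so ΔY = k × (−c·ΔT) = (+£81.9 billion) / 0.22 ≈ +£372 billion.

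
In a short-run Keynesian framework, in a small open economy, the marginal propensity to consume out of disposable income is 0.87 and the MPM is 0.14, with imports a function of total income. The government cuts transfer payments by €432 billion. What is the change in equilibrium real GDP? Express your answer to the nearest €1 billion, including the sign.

−€1,392 billion

The transfer change shifts disposable income by −€432 billion, so first-round consumption changes by c·ΔTR = 0.87 × (−€432 billion) = −€375.84 billion.
Expenditure multiplier = 1/(1 − c + m) = 1/(1 − 0.87 + 0.14) = 1/0.27 ≈ 3.704.
The transfer multiplier is c × k ≈ 3.222, so ΔY = k × (c·ΔTR) = (−€375.84 billion) / 0.27 = −€1,392 billion.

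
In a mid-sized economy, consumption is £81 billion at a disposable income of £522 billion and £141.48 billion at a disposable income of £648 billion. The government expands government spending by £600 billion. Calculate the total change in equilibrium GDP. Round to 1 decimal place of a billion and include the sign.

MPC = ΔC/ΔYd = (141.48 − 81)/(648 − 522) = 60.48/126 = 0.48.
Government-spending multiplier = 1/(1 − MPC) = 1/(1 − 0.48) = 1/0.52 ≈ 1.923.
ΔY = k × ΔG = (+£600 billion) / 0.52 ≈ +£1,153.8 billion.

+£1,153.8 billion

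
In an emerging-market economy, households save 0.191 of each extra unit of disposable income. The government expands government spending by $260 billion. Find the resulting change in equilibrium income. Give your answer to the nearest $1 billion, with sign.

+$1,361 billion

MPC = 1 − MPS = 1 − 0.191 = 0.809.
Spending multiplier = 1/(1 − MPC) = 1/(1 − 0.809) = 1/0.191 ≈ 5.236.
ΔY = k × ΔG = (+$260 billion) / 0.191 ≈ +$1,361 billion.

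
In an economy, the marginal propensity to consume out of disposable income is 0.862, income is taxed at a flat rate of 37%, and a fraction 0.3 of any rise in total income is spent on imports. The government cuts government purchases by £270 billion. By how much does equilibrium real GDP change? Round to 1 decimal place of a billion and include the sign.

−£356.7 billion

Expenditure multiplier = 1/(1 − c(1−t) + m) = 1/(1 − 0.862×0.63 + 0.3) = 1/0.75694 ≈ 1.321.
ΔY = k × ΔG = (−£270 billion) / 0.75694 ≈ −£356.7 billion.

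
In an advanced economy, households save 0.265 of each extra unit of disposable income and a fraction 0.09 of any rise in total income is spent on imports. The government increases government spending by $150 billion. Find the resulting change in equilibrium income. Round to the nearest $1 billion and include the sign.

MPC = 1 − MPS = 1 − 0.265 = 0.735.
Spending multiplier = 1/(1 − c + m) = 1/(1 − 0.735 + 0.09) = 1/0.355 ≈ 2.817.
ΔY = k × ΔG = (+$150 billion) / 0.355 ≈ +$423 billion.

+$423 billion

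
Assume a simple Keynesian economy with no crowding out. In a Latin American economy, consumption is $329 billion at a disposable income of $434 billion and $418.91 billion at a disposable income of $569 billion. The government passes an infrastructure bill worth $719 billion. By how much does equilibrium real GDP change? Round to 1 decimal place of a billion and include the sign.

+$2,152.7 billion

MPC = ΔC/ΔYd = (418.91 − 329)/(569 − 434) = 89.91/135 = 0.666.
Expenditure multiplier = 1/(1 − MPC) = 1/(1 − 0.666) = 1/0.334 ≈ 2.994.
ΔY = k × ΔG = (+$719 billion) / 0.334 ≈ +$2,152.7 billion.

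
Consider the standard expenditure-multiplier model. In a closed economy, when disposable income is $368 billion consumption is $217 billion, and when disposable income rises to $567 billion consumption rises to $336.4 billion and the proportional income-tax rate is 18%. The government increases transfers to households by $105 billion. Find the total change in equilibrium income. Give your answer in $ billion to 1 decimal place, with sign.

+$124.0 billion

MPC = ΔC/ΔYd = (336.4 − 217)/(567 − 368) = 119.4/199 = 0.6.
The transfer change shifts disposable income by +$105 billion, so first-round consumption changes by c·ΔTR = 0.6 × (+$105 billion) = +$63 billion.
Expenditure multiplier = 1/(1 − c(1−t)) = 1/(1 − 0.6×0.82) = 1/0.508 ≈ 1.969.
The transfer multiplier is c × k ≈ 1.181, so ΔY = k × (c·ΔTR) = (+$63 billion) / 0.508 ≈ +$124 billion.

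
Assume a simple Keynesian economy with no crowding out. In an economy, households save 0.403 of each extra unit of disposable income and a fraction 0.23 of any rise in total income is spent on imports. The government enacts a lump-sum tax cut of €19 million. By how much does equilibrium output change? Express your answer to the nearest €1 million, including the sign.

MPC = 1 − MPS = 1 − 0.403 = 0.597.
A lump-sum tax change of −€19 million shifts disposable income by +€19 million; first-round consumption changes by −c × ΔT = −0.597 × (−€19 million) = +€11.343 million.
Expenditure multiplier = 1/(1 − c + m) = 1/(1 − 0.597 + 0.23) = 1/0.633 ≈ 1.58.
The tax multiplier is −c × k ≈ −0.943, so ΔY = k × (−c·ΔT) = (+€11.343 million) / 0.633 ≈ +€18 million.

+€18 million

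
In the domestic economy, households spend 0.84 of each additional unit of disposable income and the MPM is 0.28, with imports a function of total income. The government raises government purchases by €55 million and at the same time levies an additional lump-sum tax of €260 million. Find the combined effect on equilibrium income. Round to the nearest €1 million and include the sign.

−€371 million

Expenditure multiplier = 1/(1 − c + m) = 1/(1 − 0.84 + 0.28) = 1/0.44 ≈ 2.273.
ΔG contributes k·ΔG = (+€55 million) / 0.44 = +€125 million.
ΔT of +€260 million changes first-round spending by −c·ΔT = −€218.4 million, contributing k·(−c·ΔT) = (−€218.4 million) / 0.44 ≈ −€496.4 million.
Net ΔY = k(ΔG − c·ΔT) = (−€163.4 million) / 0.44 ≈ −€371 million.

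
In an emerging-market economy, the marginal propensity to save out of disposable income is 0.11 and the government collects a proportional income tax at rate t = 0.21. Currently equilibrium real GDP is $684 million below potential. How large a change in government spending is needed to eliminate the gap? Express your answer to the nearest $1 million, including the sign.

MPC = 1 − MPS = 1 − 0.11 = 0.89.
Spending multiplier = 1/(1 − c(1−t)) = 1/(1 − 0.89×0.79) = 1/0.2969 ≈ 3.368.
Need ΔY = +$684 million, so ΔG = ΔY/k = (+$684 million) × 0.2969 ≈ +$203 million.
The government should increase government spending by $203 million.

+$203 million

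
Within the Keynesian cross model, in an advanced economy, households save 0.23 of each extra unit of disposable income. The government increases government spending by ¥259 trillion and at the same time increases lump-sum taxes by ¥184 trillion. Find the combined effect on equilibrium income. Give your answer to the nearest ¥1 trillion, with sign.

MPC = 1 − MPS = 1 − 0.23 = 0.77.
Expenditure multiplier = 1/(1 − MPC) = 1/(1 − 0.77) = 1/0.23 ≈ 4.348.
ΔG contributes k·ΔG = (+¥259 trillion) / 0.23 ≈ +¥1,126.1 trillion.
ΔT of +¥184 trillion changes first-round spending by −c·ΔT = −¥141.68 trillion, contributing k·(−c·ΔT) = (−¥141.68 trillion) / 0.23 = −¥616 trillion.
Net ΔY = k(ΔG − c·ΔT) = (+¥117.32 trillion) / 0.23 ≈ +¥510 trillion.

+¥510 trillion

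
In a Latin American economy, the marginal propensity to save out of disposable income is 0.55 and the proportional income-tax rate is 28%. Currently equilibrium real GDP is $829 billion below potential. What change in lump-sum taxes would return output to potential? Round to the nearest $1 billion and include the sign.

−$1,245 billion

MPC = 1 − MPS = 1 − 0.55 = 0.45.
Spending multiplier = 1/(1 − c(1−t)) = 1/(1 − 0.45×0.72) = 1/0.676 ≈ 1.479.
Tax multiplier = −c·k = −0.45/0.676 ≈ −0.666. Need ΔY = +$829 billion, so ΔT = ΔY/(−c·k) = −(+$829 billion) × 0.676 / 0.45 ≈ −$1,245 billion.
The government should cut lump-sum taxes by $1,245 billion.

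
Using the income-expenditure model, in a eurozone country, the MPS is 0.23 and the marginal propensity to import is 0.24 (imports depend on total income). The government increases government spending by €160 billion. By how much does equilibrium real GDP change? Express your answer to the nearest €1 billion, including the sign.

MPC = 1 − MPS = 1 − 0.23 = 0.77.
Government-spending multiplier = 1/(1 − c + m) = 1/(1 − 0.77 + 0.24) = 1/0.47 ≈ 2.128.
ΔY = k × ΔG = (+€160 billion) / 0.47 ≈ +€340 billion.

+€340 billion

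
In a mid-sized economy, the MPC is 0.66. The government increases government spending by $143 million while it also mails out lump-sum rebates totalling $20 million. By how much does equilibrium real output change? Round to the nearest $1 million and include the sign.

+$459 million

Expenditure multiplier = 1/(1 − MPC) = 1/(1 − 0.66) = 1/0.34 ≈ 2.941.
ΔG contributes k·ΔG = (+$143 million) / 0.34 ≈ +$420.6 million.
ΔT of −$20 million changes first-round spending by −c·ΔT = +$13.2 million, contributing k·(−c·ΔT) = (+$13.2 million) / 0.34 ≈ +$38.8 million.
Net ΔY = k(ΔG − c·ΔT) = (+$156.2 million) / 0.34 ≈ +$459 million.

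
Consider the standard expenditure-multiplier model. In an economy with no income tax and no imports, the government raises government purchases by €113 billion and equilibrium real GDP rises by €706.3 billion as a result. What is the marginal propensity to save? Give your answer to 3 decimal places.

0.160

Implied spending multiplier k = ΔY/ΔG = 706.3/113 ≈ 6.2504.
Since k = 1/(1 − MPC), MPC = 1 − 1/k = 1 − ΔG/ΔY = 1 − 113/706.3 ≈ 0.840.
MPS = 1 − MPC = 0.160.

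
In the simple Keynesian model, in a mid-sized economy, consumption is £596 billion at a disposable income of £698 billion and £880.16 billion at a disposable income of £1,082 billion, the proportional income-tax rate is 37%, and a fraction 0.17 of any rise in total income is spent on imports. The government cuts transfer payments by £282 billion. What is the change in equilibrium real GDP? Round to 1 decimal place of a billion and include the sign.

MPC = ΔC/ΔYd = (880.16 − 596)/(1,082 − 698) = 284.16/384 = 0.74.
The transfer change shifts disposable income by −£282 billion, so first-round consumption changes by c·ΔTR = 0.74 × (−£282 billion) = −£208.68 billion.
Expenditure multiplier = 1/(1 − c(1−t) + m) = 1/(1 − 0.74×0.63 + 0.17) = 1/0.7038 ≈ 1.421.
The transfer multiplier is c × k ≈ 1.051, so ΔY = k × (c·ΔTR) = (−£208.68 billion) / 0.7038 ≈ −£296.5 billion.

−£296.5 billion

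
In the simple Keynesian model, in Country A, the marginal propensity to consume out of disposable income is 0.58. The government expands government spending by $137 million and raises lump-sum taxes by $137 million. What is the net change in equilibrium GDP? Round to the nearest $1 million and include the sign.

+$137 million

Expenditure multiplier = 1/(1 − MPC) = 1/(1 − 0.58) = 1/0.42 ≈ 2.381.
ΔG contributes k·ΔG = (+$137 million) / 0.42 ≈ +$326.2 million.
ΔT of +$137 million changes first-round spending by −c·ΔT = −$79.46 million, contributing k·(−c·ΔT) = (−$79.46 million) / 0.42 ≈ −$189.2 million.
With ΔG = ΔT and no other leakages, the balanced-budget multiplier is 1, so ΔY = ΔG = +$137 million.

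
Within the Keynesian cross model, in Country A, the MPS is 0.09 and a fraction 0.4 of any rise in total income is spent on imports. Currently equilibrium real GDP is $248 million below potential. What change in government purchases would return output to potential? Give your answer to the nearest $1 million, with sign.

MPC = 1 − MPS = 1 − 0.09 = 0.91.
Spending multiplier = 1/(1 − c + m) = 1/(1 − 0.91 + 0.4) = 1/0.49 ≈ 2.041.
Need ΔY = +$248 million, so ΔG = ΔY/k = (+$248 million) × 0.49 ≈ +$122 million.
The government should increase government purchases by $122 million.

+$122 million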